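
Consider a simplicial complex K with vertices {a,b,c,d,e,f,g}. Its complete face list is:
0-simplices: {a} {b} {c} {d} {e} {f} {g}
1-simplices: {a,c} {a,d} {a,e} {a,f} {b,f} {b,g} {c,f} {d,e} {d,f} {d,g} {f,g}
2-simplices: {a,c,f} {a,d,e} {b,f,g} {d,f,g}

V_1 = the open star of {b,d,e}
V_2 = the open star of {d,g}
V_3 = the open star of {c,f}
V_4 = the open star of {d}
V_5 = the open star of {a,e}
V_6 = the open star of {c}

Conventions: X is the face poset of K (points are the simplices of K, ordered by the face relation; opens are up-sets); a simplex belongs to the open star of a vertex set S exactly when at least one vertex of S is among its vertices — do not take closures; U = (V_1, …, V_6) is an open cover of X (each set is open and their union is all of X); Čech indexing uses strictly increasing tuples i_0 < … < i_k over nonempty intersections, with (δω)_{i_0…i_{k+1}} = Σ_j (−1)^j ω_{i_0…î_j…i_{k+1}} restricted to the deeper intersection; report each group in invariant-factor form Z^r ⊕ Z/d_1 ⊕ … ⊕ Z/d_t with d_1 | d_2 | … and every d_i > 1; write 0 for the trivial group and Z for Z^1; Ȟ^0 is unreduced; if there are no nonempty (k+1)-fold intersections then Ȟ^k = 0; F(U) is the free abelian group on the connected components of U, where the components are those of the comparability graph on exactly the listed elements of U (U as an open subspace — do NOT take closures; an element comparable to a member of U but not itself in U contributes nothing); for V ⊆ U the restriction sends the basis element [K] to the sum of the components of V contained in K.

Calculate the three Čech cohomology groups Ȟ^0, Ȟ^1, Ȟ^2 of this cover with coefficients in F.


nonempty overlaps:
  V1={{b},{d},{e},{a,d},{a,e},{b,f},{b,g},{d,e},{d,f},{d,g},{a,d,e},{b,f,g},{d,f,g}} V2={{d},{g},{a,d},{b,g},{d,e},{d,f},{d,g},{f,g},{a,d,e},{b,f,g},{d,f,g}} V3={{c},{f},{a,c},{a,f},{b,f},{c,f},{d,f},{f,g},{a,c,f},{b,f,g},{d,f,g}} V4={{d},{a,d},{d,e},{d,f},{d,g},{a,d,e},{d,f,g}} V5={{a},{e},{a,c},{a,d},{a,e},{a,f},{d,e},{a,c,f},{a,d,e}} V6={{c},{a,c},{c,f},{a,c,f}}
  V12={{d},{a,d},{b,g},{d,e},{d,f},{d,g},{a,d,e},{b,f,g},{d,f,g}} V13={{b,f},{d,f},{b,f,g},{d,f,g}} V14={{d},{a,d},{d,e},{d,f},{d,g},{a,d,e},{d,f,g}} V15={{e},{a,d},{a,e},{d,e},{a,d,e}} V23={{d,f},{f,g},{b,f,g},{d,f,g}} V24={{d},{a,d},{d,e},{d,f},{d,g},{a,d,e},{d,f,g}} V25={{a,d},{d,e},{a,d,e}} V34={{d,f},{d,f,g}} V35={{a,c},{a,f},{a,c,f}} V36={{c},{a,c},{c,f},{a,c,f}} V45={{a,d},{d,e},{a,d,e}} V56={{a,c},{a,c,f}}
  V123={{d,f},{b,f,g},{d,f,g}} V124={{d},{a,d},{d,e},{d,f},{d,g},{a,d,e},{d,f,g}} V125={{a,d},{d,e},{a,d,e}} V134={{d,f},{d,f,g}} V145={{a,d},{d,e},{a,d,e}} V234={{d,f},{d,f,g}} V245={{a,d},{d,e},{a,d,e}} V356={{a,c},{a,c,f}}
  V1234={{d,f},{d,f,g}} V1245={{a,d},{d,e},{a,d,e}}
components per intersection:
  V1: {{b},{b,f},{b,g},{b,f,g}} {{d},{e},{a,d},{a,e},{d,e},{d,f},{d,g},{a,d,e},{d,f,g}}
  V2: {{d},{g},{a,d},{b,g},{d,e},{d,f},{d,g},{f,g},{a,d,e},{b,f,g},{d,f,g}}
  V3: {{c},{f},{a,c},{a,f},{b,f},{c,f},{d,f},{f,g},{a,c,f},{b,f,g},{d,f,g}}
  V4: {{d},{a,d},{d,e},{d,f},{d,g},{a,d,e},{d,f,g}}
  V5: {{a},{e},{a,c},{a,d},{a,e},{a,f},{d,e},{a,c,f},{a,d,e}}
  V6: {{c},{a,c},{c,f},{a,c,f}}
  V12: {{d},{a,d},{d,e},{d,f},{d,g},{a,d,e},{d,f,g}} {{b,g},{b,f,g}}
  V13: {{b,f},{b,f,g}} {{d,f},{d,f,g}}
  V14: {{d},{a,d},{d,e},{d,f},{d,g},{a,d,e},{d,f,g}}
  V15: {{e},{a,d},{a,e},{d,e},{a,d,e}}
  V23: {{d,f},{f,g},{b,f,g},{d,f,g}}
  V24: {{d},{a,d},{d,e},{d,f},{d,g},{a,d,e},{d,f,g}}
  V25: {{a,d},{d,e},{a,d,e}}
  V34: {{d,f},{d,f,g}}
  V35: {{a,c},{a,f},{a,c,f}}
  V36: {{c},{a,c},{c,f},{a,c,f}}
  V45: {{a,d},{d,e},{a,d,e}}
  V56: {{a,c},{a,c,f}}
  V123: {{d,f},{d,f,g}} {{b,f,g}}
  V124: {{d},{a,d},{d,e},{d,f},{d,g},{a,d,e},{d,f,g}}
  V125: {{a,d},{d,e},{a,d,e}}
  V134: {{d,f},{d,f,g}}
  V145: {{a,d},{d,e},{a,d,e}}
  V234: {{d,f},{d,f,g}}
  V245: {{a,d},{d,e},{a,d,e}}
  V356: {{a,c},{a,c,f}}
  V1234: {{d,f},{d,f,g}}
  V1245: {{a,d},{d,e},{a,d,e}}
C dims 7,14,9,2; δ0: rk 6, SNF 1^6; δ1: rk 7, SNF 1^7; δ2: rk 2, SNF 1^2
degree 0: 7−6−0 = 1 → Ȟ^0 ≅ Z
degree 1: 14−7−6 = 1 → Ȟ^1 ≅ Z
degree 2: 9−2−7 = 0 → Ȟ^2 ≅ 0

Ȟ^0 ≅ Z, Ȟ^1 ≅ Z, Ȟ^2 ≅ 0


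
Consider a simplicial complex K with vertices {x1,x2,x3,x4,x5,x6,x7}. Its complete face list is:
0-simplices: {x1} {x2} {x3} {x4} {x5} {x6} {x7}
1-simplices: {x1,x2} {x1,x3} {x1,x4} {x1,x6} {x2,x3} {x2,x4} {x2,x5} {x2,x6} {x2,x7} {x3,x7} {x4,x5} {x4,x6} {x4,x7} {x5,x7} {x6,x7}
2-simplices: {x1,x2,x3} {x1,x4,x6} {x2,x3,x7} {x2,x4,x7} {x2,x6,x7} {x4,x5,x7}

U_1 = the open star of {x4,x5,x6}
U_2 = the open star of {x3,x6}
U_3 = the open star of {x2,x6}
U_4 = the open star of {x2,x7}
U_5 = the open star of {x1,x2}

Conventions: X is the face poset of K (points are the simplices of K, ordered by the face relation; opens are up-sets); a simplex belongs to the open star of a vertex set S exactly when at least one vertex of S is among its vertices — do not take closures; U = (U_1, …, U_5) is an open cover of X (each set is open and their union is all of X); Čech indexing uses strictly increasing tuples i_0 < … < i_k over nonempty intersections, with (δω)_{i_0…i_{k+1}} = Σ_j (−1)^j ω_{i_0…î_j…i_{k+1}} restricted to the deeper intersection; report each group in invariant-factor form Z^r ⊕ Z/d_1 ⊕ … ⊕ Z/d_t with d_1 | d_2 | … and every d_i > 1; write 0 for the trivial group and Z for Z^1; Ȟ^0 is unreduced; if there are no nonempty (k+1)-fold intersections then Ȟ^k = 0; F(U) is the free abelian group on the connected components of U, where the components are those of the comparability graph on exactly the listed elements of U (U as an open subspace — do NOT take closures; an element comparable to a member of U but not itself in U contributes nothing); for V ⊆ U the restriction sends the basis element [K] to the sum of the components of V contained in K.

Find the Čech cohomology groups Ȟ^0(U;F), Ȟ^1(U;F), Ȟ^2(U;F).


nonempty overlaps:
  U1={{x4},{x5},{x6},{x1,x4},{x1,x6},{x2,x4},{x2,x5},{x2,x6},{x4,x5},{x4,x6},{x4,x7},{x5,x7},{x6,x7},{x1,x4,x6},{x2,x4,x7},{x2,x6,x7},{x4,x5,x7}} U2={{x3},{x6},{x1,x3},{x1,x6},{x2,x3},{x2,x6},{x3,x7},{x4,x6},{x6,x7},{x1,x2,x3},{x1,x4,x6},{x2,x3,x7},{x2,x6,x7}} U3={{x2},{x6},{x1,x2},{x1,x6},{x2,x3},{x2,x4},{x2,x5},{x2,x6},{x2,x7},{x4,x6},{x6,x7},{x1,x2,x3},{x1,x4,x6},{x2,x3,x7},{x2,x4,x7},{x2,x6,x7}} U4={{x2},{x7},{x1,x2},{x2,x3},{x2,x4},{x2,x5},{x2,x6},{x2,x7},{x3,x7},{x4,x7},{x5,x7},{x6,x7},{x1,x2,x3},{x2,x3,x7},{x2,x4,x7},{x2,x6,x7},{x4,x5,x7}} U5={{x1},{x2},{x1,x2},{x1,x3},{x1,x4},{x1,x6},{x2,x3},{x2,x4},{x2,x5},{x2,x6},{x2,x7},{x1,x2,x3},{x1,x4,x6},{x2,x3,x7},{x2,x4,x7},{x2,x6,x7}}
  U12={{x6},{x1,x6},{x2,x6},{x4,x6},{x6,x7},{x1,x4,x6},{x2,x6,x7}} U13={{x6},{x1,x6},{x2,x4},{x2,x5},{x2,x6},{x4,x6},{x6,x7},{x1,x4,x6},{x2,x4,x7},{x2,x6,x7}} U14={{x2,x4},{x2,x5},{x2,x6},{x4,x7},{x5,x7},{x6,x7},{x2,x4,x7},{x2,x6,x7},{x4,x5,x7}} U15={{x1,x4},{x1,x6},{x2,x4},{x2,x5},{x2,x6},{x1,x4,x6},{x2,x4,x7},{x2,x6,x7}} U23={{x6},{x1,x6},{x2,x3},{x2,x6},{x4,x6},{x6,x7},{x1,x2,x3},{x1,x4,x6},{x2,x3,x7},{x2,x6,x7}} U24={{x2,x3},{x2,x6},{x3,x7},{x6,x7},{x1,x2,x3},{x2,x3,x7},{x2,x6,x7}} U25={{x1,x3},{x1,x6},{x2,x3},{x2,x6},{x1,x2,x3},{x1,x4,x6},{x2,x3,x7},{x2,x6,x7}} U34={{x2},{x1,x2},{x2,x3},{x2,x4},{x2,x5},{x2,x6},{x2,x7},{x6,x7},{x1,x2,x3},{x2,x3,x7},{x2,x4,x7},{x2,x6,x7}} U35={{x2},{x1,x2},{x1,x6},{x2,x3},{x2,x4},{x2,x5},{x2,x6},{x2,x7},{x1,x2,x3},{x1,x4,x6},{x2,x3,x7},{x2,x4,x7},{x2,x6,x7}} U45={{x2},{x1,x2},{x2,x3},{x2,x4},{x2,x5},{x2,x6},{x2,x7},{x1,x2,x3},{x2,x3,x7},{x2,x4,x7},{x2,x6,x7}}
  U123={{x6},{x1,x6},{x2,x6},{x4,x6},{x6,x7},{x1,x4,x6},{x2,x6,x7}} U124={{x2,x6},{x6,x7},{x2,x6,x7}} U125={{x1,x6},{x2,x6},{x1,x4,x6},{x2,x6,x7}} U134={{x2,x4},{x2,x5},{x2,x6},{x6,x7},{x2,x4,x7},{x2,x6,x7}} U135={{x1,x6},{x2,x4},{x2,x5},{x2,x6},{x1,x4,x6},{x2,x4,x7},{x2,x6,x7}} U145={{x2,x4},{x2,x5},{x2,x6},{x2,x4,x7},{x2,x6,x7}} U234={{x2,x3},{x2,x6},{x6,x7},{x1,x2,x3},{x2,x3,x7},{x2,x6,x7}} U235={{x1,x6},{x2,x3},{x2,x6},{x1,x2,x3},{x1,x4,x6},{x2,x3,x7},{x2,x6,x7}} U245={{x2,x3},{x2,x6},{x1,x2,x3},{x2,x3,x7},{x2,x6,x7}} U345={{x2},{x1,x2},{x2,x3},{x2,x4},{x2,x5},{x2,x6},{x2,x7},{x1,x2,x3},{x2,x3,x7},{x2,x4,x7},{x2,x6,x7}}
  U1234={{x2,x6},{x6,x7},{x2,x6,x7}} U1235={{x1,x6},{x2,x6},{x1,x4,x6},{x2,x6,x7}} U1245={{x2,x6},{x2,x6,x7}} U1345={{x2,x4},{x2,x5},{x2,x6},{x2,x4,x7},{x2,x6,x7}} U2345={{x2,x3},{x2,x6},{x1,x2,x3},{x2,x3,x7},{x2,x6,x7}}
  U12345={{x2,x6},{x2,x6,x7}}
components per intersection:
  U1: {{x4},{x5},{x6},{x1,x4},{x1,x6},{x2,x4},{x2,x5},{x2,x6},{x4,x5},{x4,x6},{x4,x7},{x5,x7},{x6,x7},{x1,x4,x6},{x2,x4,x7},{x2,x6,x7},{x4,x5,x7}}
  U2: {{x3},{x1,x3},{x2,x3},{x3,x7},{x1,x2,x3},{x2,x3,x7}} {{x6},{x1,x6},{x2,x6},{x4,x6},{x6,x7},{x1,x4,x6},{x2,x6,x7}}
  U3: {{x2},{x6},{x1,x2},{x1,x6},{x2,x3},{x2,x4},{x2,x5},{x2,x6},{x2,x7},{x4,x6},{x6,x7},{x1,x2,x3},{x1,x4,x6},{x2,x3,x7},{x2,x4,x7},{x2,x6,x7}}
  U4: {{x2},{x7},{x1,x2},{x2,x3},{x2,x4},{x2,x5},{x2,x6},{x2,x7},{x3,x7},{x4,x7},{x5,x7},{x6,x7},{x1,x2,x3},{x2,x3,x7},{x2,x4,x7},{x2,x6,x7},{x4,x5,x7}}
  U5: {{x1},{x2},{x1,x2},{x1,x3},{x1,x4},{x1,x6},{x2,x3},{x2,x4},{x2,x5},{x2,x6},{x2,x7},{x1,x2,x3},{x1,x4,x6},{x2,x3,x7},{x2,x4,x7},{x2,x6,x7}}
  U12: {{x6},{x1,x6},{x2,x6},{x4,x6},{x6,x7},{x1,x4,x6},{x2,x6,x7}}
  U13: {{x6},{x1,x6},{x2,x6},{x4,x6},{x6,x7},{x1,x4,x6},{x2,x6,x7}} {{x2,x4},{x2,x4,x7}} {{x2,x5}}
  U14: {{x2,x4},{x4,x7},{x5,x7},{x2,x4,x7},{x4,x5,x7}} {{x2,x5}} {{x2,x6},{x6,x7},{x2,x6,x7}}
  U15: {{x1,x4},{x1,x6},{x1,x4,x6}} {{x2,x4},{x2,x4,x7}} {{x2,x5}} {{x2,x6},{x2,x6,x7}}
  U23: {{x6},{x1,x6},{x2,x6},{x4,x6},{x6,x7},{x1,x4,x6},{x2,x6,x7}} {{x2,x3},{x1,x2,x3},{x2,x3,x7}}
  U24: {{x2,x3},{x3,x7},{x1,x2,x3},{x2,x3,x7}} {{x2,x6},{x6,x7},{x2,x6,x7}}
  U25: {{x1,x3},{x2,x3},{x1,x2,x3},{x2,x3,x7}} {{x1,x6},{x1,x4,x6}} {{x2,x6},{x2,x6,x7}}
  U34: {{x2},{x1,x2},{x2,x3},{x2,x4},{x2,x5},{x2,x6},{x2,x7},{x6,x7},{x1,x2,x3},{x2,x3,x7},{x2,x4,x7},{x2,x6,x7}}
  U35: {{x2},{x1,x2},{x2,x3},{x2,x4},{x2,x5},{x2,x6},{x2,x7},{x1,x2,x3},{x2,x3,x7},{x2,x4,x7},{x2,x6,x7}} {{x1,x6},{x1,x4,x6}}
  U45: {{x2},{x1,x2},{x2,x3},{x2,x4},{x2,x5},{x2,x6},{x2,x7},{x1,x2,x3},{x2,x3,x7},{x2,x4,x7},{x2,x6,x7}}
  U123: {{x6},{x1,x6},{x2,x6},{x4,x6},{x6,x7},{x1,x4,x6},{x2,x6,x7}}
  U124: {{x2,x6},{x6,x7},{x2,x6,x7}}
  U125: {{x1,x6},{x1,x4,x6}} {{x2,x6},{x2,x6,x7}}
  U134: {{x2,x4},{x2,x4,x7}} {{x2,x5}} {{x2,x6},{x6,x7},{x2,x6,x7}}
  U135: {{x1,x6},{x1,x4,x6}} {{x2,x4},{x2,x4,x7}} {{x2,x5}} {{x2,x6},{x2,x6,x7}}
  U145: {{x2,x4},{x2,x4,x7}} {{x2,x5}} {{x2,x6},{x2,x6,x7}}
  U234: {{x2,x3},{x1,x2,x3},{x2,x3,x7}} {{x2,x6},{x6,x7},{x2,x6,x7}}
  U235: {{x1,x6},{x1,x4,x6}} {{x2,x3},{x1,x2,x3},{x2,x3,x7}} {{x2,x6},{x2,x6,x7}}
  U245: {{x2,x3},{x1,x2,x3},{x2,x3,x7}} {{x2,x6},{x2,x6,x7}}
  U345: {{x2},{x1,x2},{x2,x3},{x2,x4},{x2,x5},{x2,x6},{x2,x7},{x1,x2,x3},{x2,x3,x7},{x2,x4,x7},{x2,x6,x7}}
  U1234: {{x2,x6},{x6,x7},{x2,x6,x7}}
  U1235: {{x1,x6},{x1,x4,x6}} {{x2,x6},{x2,x6,x7}}
  U1245: {{x2,x6},{x2,x6,x7}}
  U1345: {{x2,x4},{x2,x4,x7}} {{x2,x5}} {{x2,x6},{x2,x6,x7}}
  U2345: {{x2,x3},{x1,x2,x3},{x2,x3,x7}} {{x2,x6},{x2,x6,x7}}
  U12345: {{x2,x6},{x2,x6,x7}}
C dims 6,22,22,9; δ0: rk 5, SNF 1^5; δ1: rk 14, SNF 1^14; δ2: rk 8, SNF 1^8
degree 0: 6−5−0 = 1 → Ȟ^0 ≅ Z
degree 1: 22−14−5 = 3 → Ȟ^1 ≅ Z^3
degree 2: 22−8−14 = 0 → Ȟ^2 ≅ 0

Ȟ^0 ≅ Z, Ȟ^1 ≅ Z^3 and Ȟ^2 ≅ 0


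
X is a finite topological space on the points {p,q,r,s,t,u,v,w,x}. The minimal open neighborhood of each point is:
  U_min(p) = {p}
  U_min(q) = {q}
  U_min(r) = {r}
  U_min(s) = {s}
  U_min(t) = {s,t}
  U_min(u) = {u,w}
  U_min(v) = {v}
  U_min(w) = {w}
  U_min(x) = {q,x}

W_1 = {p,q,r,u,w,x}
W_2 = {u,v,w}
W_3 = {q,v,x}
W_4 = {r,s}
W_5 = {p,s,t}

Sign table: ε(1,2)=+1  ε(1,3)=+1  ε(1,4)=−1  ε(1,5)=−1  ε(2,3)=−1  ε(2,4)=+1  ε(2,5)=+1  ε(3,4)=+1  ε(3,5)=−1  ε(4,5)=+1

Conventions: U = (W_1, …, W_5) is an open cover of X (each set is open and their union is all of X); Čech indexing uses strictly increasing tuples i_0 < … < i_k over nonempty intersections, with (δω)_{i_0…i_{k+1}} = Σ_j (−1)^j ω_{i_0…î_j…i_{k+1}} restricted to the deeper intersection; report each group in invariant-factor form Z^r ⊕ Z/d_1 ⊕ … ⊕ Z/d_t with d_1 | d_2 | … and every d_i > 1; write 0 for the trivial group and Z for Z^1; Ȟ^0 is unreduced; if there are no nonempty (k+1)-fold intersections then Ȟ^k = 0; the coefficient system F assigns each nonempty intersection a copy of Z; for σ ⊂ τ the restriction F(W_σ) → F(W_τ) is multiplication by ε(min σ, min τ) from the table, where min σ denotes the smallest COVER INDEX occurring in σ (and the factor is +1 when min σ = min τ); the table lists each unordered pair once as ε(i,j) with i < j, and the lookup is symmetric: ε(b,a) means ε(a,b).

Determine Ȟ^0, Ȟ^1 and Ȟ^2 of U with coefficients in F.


Ȟ^0 = 0; Ȟ^1 = Z ⊕ Z/2; Ȟ^2 = 0

nonempty overlaps:
  W12={u,w} W13={q,x} W14={r} W15={p} W23={v} W45={s}
C dims 5,6; δ0: rk 5, SNF 1^4·2
degree 0: 5−5−0 = 0 → Ȟ^0 ≅ 0
degree 1: 6−0−5 = 1 plus torsion [2] → Ȟ^1 ≅ Z ⊕ Z/2
degree 2: 0−0−0 = 0 → Ȟ^2 ≅ 0


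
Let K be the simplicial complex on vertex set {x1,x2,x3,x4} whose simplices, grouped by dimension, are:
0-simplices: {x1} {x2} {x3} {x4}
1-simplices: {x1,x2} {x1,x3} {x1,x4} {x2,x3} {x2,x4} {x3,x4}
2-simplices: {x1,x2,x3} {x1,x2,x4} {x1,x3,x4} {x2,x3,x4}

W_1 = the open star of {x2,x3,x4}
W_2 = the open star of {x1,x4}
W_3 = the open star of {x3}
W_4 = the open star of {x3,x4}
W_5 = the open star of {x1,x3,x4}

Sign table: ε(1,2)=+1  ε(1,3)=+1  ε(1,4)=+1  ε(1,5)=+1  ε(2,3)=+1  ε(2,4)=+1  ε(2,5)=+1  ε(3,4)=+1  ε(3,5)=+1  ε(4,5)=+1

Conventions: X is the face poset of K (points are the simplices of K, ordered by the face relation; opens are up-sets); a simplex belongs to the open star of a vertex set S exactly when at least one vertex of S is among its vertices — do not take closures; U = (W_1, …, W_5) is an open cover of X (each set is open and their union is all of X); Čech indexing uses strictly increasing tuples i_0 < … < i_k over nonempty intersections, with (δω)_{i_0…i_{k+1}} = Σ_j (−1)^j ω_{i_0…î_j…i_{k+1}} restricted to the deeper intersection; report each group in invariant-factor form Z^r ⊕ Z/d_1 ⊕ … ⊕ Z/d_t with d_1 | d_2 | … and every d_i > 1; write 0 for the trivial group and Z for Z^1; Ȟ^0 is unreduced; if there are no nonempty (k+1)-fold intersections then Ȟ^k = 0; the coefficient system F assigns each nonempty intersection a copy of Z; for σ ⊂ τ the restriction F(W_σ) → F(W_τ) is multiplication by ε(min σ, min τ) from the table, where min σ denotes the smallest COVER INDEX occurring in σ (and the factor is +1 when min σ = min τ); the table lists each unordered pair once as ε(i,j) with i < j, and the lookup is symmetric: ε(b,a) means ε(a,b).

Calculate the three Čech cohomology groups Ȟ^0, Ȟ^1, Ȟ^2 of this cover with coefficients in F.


cover nerve:
  W1={{x2},{x3},{x4},{x1,x2},{x1,x3},{x1,x4},{x2,x3},{x2,x4},{x3,x4},{x1,x2,x3},{x1,x2,x4},{x1,x3,x4},{x2,x3,x4}} W2={{x1},{x4},{x1,x2},{x1,x3},{x1,x4},{x2,x4},{x3,x4},{x1,x2,x3},{x1,x2,x4},{x1,x3,x4},{x2,x3,x4}} W3={{x3},{x1,x3},{x2,x3},{x3,x4},{x1,x2,x3},{x1,x3,x4},{x2,x3,x4}} W4={{x3},{x4},{x1,x3},{x1,x4},{x2,x3},{x2,x4},{x3,x4},{x1,x2,x3},{x1,x2,x4},{x1,x3,x4},{x2,x3,x4}} W5={{x1},{x3},{x4},{x1,x2},{x1,x3},{x1,x4},{x2,x3},{x2,x4},{x3,x4},{x1,x2,x3},{x1,x2,x4},{x1,x3,x4},{x2,x3,x4}}
  W12={{x4},{x1,x2},{x1,x3},{x1,x4},{x2,x4},{x3,x4},{x1,x2,x3},{x1,x2,x4},{x1,x3,x4},{x2,x3,x4}} W13={{x3},{x1,x3},{x2,x3},{x3,x4},{x1,x2,x3},{x1,x3,x4},{x2,x3,x4}} W14={{x3},{x4},{x1,x3},{x1,x4},{x2,x3},{x2,x4},{x3,x4},{x1,x2,x3},{x1,x2,x4},{x1,x3,x4},{x2,x3,x4}} W15={{x3},{x4},{x1,x2},{x1,x3},{x1,x4},{x2,x3},{x2,x4},{x3,x4},{x1,x2,x3},{x1,x2,x4},{x1,x3,x4},{x2,x3,x4}} W23={{x1,x3},{x3,x4},{x1,x2,x3},{x1,x3,x4},{x2,x3,x4}} W24={{x4},{x1,x3},{x1,x4},{x2,x4},{x3,x4},{x1,x2,x3},{x1,x2,x4},{x1,x3,x4},{x2,x3,x4}} W25={{x1},{x4},{x1,x2},{x1,x3},{x1,x4},{x2,x4},{x3,x4},{x1,x2,x3},{x1,x2,x4},{x1,x3,x4},{x2,x3,x4}} W34={{x3},{x1,x3},{x2,x3},{x3,x4},{x1,x2,x3},{x1,x3,x4},{x2,x3,x4}} W35={{x3},{x1,x3},{x2,x3},{x3,x4},{x1,x2,x3},{x1,x3,x4},{x2,x3,x4}} W45={{x3},{x4},{x1,x3},{x1,x4},{x2,x3},{x2,x4},{x3,x4},{x1,x2,x3},{x1,x2,x4},{x1,x3,x4},{x2,x3,x4}}
  W123={{x1,x3},{x3,x4},{x1,x2,x3},{x1,x3,x4},{x2,x3,x4}} W124={{x4},{x1,x3},{x1,x4},{x2,x4},{x3,x4},{x1,x2,x3},{x1,x2,x4},{x1,x3,x4},{x2,x3,x4}} W125={{x4},{x1,x2},{x1,x3},{x1,x4},{x2,x4},{x3,x4},{x1,x2,x3},{x1,x2,x4},{x1,x3,x4},{x2,x3,x4}} W134={{x3},{x1,x3},{x2,x3},{x3,x4},{x1,x2,x3},{x1,x3,x4},{x2,x3,x4}} W135={{x3},{x1,x3},{x2,x3},{x3,x4},{x1,x2,x3},{x1,x3,x4},{x2,x3,x4}} W145={{x3},{x4},{x1,x3},{x1,x4},{x2,x3},{x2,x4},{x3,x4},{x1,x2,x3},{x1,x2,x4},{x1,x3,x4},{x2,x3,x4}} W234={{x1,x3},{x3,x4},{x1,x2,x3},{x1,x3,x4},{x2,x3,x4}} W235={{x1,x3},{x3,x4},{x1,x2,x3},{x1,x3,x4},{x2,x3,x4}} W245={{x4},{x1,x3},{x1,x4},{x2,x4},{x3,x4},{x1,x2,x3},{x1,x2,x4},{x1,x3,x4},{x2,x3,x4}} W345={{x3},{x1,x3},{x2,x3},{x3,x4},{x1,x2,x3},{x1,x3,x4},{x2,x3,x4}}
  W1234={{x1,x3},{x3,x4},{x1,x2,x3},{x1,x3,x4},{x2,x3,x4}} W1235={{x1,x3},{x3,x4},{x1,x2,x3},{x1,x3,x4},{x2,x3,x4}} W1245={{x4},{x1,x3},{x1,x4},{x2,x4},{x3,x4},{x1,x2,x3},{x1,x2,x4},{x1,x3,x4},{x2,x3,x4}} W1345={{x3},{x1,x3},{x2,x3},{x3,x4},{x1,x2,x3},{x1,x3,x4},{x2,x3,x4}} W2345={{x1,x3},{x3,x4},{x1,x2,x3},{x1,x3,x4},{x2,x3,x4}}
  W12345={{x1,x3},{x3,x4},{x1,x2,x3},{x1,x3,x4},{x2,x3,x4}}
C dims 5,10,10,5; δ0: rk 4, SNF 1^4; δ1: rk 6, SNF 1^6; δ2: rk 4, SNF 1^4
Ȟ^0: (5−4)−0=1 ⇒ Z
Ȟ^1: (10−6)−4=0 ⇒ 0
Ȟ^2: (10−4)−6=0 ⇒ 0

Ȟ^0 = Z, Ȟ^1 = 0 and Ȟ^2 = 0


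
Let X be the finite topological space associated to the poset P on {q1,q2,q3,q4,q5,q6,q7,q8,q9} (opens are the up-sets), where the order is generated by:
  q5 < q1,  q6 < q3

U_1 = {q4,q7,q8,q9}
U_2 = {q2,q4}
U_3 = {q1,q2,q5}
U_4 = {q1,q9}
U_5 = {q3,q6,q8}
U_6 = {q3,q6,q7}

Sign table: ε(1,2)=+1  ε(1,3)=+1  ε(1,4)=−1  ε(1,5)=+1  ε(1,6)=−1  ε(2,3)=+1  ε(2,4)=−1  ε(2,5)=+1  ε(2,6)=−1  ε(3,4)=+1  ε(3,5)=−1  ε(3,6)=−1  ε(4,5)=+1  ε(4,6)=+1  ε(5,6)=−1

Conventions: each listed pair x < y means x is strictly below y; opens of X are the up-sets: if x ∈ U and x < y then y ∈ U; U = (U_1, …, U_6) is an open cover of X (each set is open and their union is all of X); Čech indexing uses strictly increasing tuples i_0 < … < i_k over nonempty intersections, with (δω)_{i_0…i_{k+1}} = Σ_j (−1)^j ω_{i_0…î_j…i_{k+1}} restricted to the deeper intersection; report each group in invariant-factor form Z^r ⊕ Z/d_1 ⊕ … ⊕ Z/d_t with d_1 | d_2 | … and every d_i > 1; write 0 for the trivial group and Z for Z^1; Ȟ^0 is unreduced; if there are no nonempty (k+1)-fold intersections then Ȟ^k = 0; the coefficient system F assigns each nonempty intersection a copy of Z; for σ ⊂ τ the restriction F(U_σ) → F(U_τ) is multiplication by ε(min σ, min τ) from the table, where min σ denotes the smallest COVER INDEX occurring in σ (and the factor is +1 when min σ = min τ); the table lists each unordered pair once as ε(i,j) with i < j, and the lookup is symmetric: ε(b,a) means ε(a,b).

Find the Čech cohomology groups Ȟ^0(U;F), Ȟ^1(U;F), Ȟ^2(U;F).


intersection data:
  U12={q4} U14={q9} U15={q8} U16={q7} U23={q2} U34={q1} U56={q3,q6}
C dims 6,7; δ0: rk 6, SNF 1^5·2
Ȟ^0 = (6 − 6) − 0 = 0, so Ȟ^0 ≅ 0
Ȟ^1 = (7 − 0) − 6 = 1 plus torsion [2], so Ȟ^1 ≅ Z ⊕ Z/2
Ȟ^2 = (0 − 0) − 0 = 0, so Ȟ^2 ≅ 0

Ȟ^0 ≅ 0, Ȟ^1 ≅ Z ⊕ Z/2 and Ȟ^2 ≅ 0


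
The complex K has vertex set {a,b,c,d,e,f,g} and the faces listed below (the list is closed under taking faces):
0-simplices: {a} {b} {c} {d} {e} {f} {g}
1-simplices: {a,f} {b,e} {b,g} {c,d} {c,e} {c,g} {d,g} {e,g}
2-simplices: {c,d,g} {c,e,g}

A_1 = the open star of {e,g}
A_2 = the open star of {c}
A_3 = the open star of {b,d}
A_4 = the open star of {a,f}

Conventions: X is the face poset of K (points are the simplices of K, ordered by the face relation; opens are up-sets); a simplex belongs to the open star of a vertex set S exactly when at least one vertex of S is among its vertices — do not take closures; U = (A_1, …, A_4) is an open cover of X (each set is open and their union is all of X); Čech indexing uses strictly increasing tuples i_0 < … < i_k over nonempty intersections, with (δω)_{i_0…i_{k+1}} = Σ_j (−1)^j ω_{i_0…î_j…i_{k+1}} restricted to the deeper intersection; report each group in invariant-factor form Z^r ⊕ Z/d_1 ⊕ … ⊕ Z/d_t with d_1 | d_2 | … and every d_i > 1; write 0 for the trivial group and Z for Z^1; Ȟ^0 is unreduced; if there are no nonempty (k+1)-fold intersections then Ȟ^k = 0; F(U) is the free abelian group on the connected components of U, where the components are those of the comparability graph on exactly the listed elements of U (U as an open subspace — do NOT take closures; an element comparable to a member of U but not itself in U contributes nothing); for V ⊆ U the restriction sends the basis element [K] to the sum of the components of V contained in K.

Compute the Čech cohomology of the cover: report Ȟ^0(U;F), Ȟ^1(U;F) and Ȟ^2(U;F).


cover nerve:
  A1={{e},{g},{b,e},{b,g},{c,e},{c,g},{d,g},{e,g},{c,d,g},{c,e,g}} A2={{c},{c,d},{c,e},{c,g},{c,d,g},{c,e,g}} A3={{b},{d},{b,e},{b,g},{c,d},{d,g},{c,d,g}} A4={{a},{f},{a,f}}
  A12={{c,e},{c,g},{c,d,g},{c,e,g}} A13={{b,e},{b,g},{d,g},{c,d,g}} A23={{c,d},{c,d,g}}
  A123={{c,d,g}}
components per intersection:
  A1: {{e},{g},{b,e},{b,g},{c,e},{c,g},{d,g},{e,g},{c,d,g},{c,e,g}}
  A2: {{c},{c,d},{c,e},{c,g},{c,d,g},{c,e,g}}
  A3: {{b},{b,e},{b,g}} {{d},{c,d},{d,g},{c,d,g}}
  A4: {{a},{f},{a,f}}
  A12: {{c,e},{c,g},{c,d,g},{c,e,g}}
  A13: {{b,e}} {{b,g}} {{d,g},{c,d,g}}
  A23: {{c,d},{c,d,g}}
  A123: {{c,d,g}}
C dims 5,5,1; δ0: rk 3, SNF 1^3; δ1: rk 1, SNF 1^1
Ȟ^0: (5−3)−0=2 ⇒ Z^2
Ȟ^1: (5−1)−3=1 ⇒ Z
Ȟ^2: (1−0)−1=0 ⇒ 0

Ȟ^0 = Z^2,  Ȟ^1 = Z,  Ȟ^2 = 0


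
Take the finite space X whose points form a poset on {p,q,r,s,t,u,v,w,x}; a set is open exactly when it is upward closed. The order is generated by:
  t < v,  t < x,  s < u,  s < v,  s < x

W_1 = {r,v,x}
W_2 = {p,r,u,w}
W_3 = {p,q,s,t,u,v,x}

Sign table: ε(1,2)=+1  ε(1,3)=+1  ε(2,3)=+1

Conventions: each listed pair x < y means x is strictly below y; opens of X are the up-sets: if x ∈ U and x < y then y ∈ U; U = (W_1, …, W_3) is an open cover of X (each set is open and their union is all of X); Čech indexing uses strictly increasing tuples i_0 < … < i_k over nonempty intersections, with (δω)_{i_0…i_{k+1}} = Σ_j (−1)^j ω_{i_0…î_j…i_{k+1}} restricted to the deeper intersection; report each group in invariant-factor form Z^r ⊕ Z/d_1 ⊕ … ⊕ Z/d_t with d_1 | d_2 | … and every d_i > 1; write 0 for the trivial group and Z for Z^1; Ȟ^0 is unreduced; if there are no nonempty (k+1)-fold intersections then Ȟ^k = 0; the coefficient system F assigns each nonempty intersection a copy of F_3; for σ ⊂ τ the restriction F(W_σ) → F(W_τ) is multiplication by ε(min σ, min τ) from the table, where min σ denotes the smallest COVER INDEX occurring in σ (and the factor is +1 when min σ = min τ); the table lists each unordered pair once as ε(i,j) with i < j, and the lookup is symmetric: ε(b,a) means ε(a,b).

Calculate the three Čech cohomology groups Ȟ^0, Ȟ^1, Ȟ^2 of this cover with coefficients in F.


Ȟ^0(U;F) ≅ Z/3, Ȟ^1(U;F) ≅ Z/3 and Ȟ^2(U;F) ≅ 0

cover nerve:
  W12={r} W13={v,x} W23={p,u}
C dims 3,3; δ0: rk_F3 2
Ȟ^0: (3−2)−0=1 ⇒ Z/3
Ȟ^1: (3−0)−2=1 ⇒ Z/3
Ȟ^2: (0−0)−0=0 ⇒ 0


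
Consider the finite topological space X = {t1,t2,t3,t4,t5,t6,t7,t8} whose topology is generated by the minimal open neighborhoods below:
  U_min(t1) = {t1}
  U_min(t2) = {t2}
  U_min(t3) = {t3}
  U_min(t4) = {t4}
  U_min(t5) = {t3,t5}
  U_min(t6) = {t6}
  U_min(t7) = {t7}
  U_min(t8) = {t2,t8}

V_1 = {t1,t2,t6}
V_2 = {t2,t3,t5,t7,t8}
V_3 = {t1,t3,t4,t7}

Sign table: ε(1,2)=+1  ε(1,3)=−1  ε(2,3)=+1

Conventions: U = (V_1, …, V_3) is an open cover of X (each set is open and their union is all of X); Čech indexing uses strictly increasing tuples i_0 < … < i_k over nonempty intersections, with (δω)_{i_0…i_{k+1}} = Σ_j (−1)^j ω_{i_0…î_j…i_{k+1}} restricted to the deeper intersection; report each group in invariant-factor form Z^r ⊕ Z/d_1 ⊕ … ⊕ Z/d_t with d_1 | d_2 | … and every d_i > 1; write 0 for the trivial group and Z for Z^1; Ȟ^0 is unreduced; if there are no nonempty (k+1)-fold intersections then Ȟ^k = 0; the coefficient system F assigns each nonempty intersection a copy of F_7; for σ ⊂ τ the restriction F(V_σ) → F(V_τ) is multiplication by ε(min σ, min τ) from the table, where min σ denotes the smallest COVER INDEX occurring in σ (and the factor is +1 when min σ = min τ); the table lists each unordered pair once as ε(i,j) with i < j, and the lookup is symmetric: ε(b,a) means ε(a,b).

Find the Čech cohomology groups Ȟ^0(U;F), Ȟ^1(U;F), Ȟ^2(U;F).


Ȟ^0 ≅ 0,  Ȟ^1 ≅ 0,  Ȟ^2 ≅ 0

nerve of the cover:
  V12={t2} V13={t1} V23={t3,t7}
C dims 3,3; δ0: rk_F7 3
Ȟ^0 = (3 − 3) − 0 = 0, so Ȟ^0 ≅ 0
Ȟ^1 = (3 − 0) − 3 = 0, so Ȟ^1 ≅ 0
Ȟ^2 = (0 − 0) − 0 = 0, so Ȟ^2 ≅ 0


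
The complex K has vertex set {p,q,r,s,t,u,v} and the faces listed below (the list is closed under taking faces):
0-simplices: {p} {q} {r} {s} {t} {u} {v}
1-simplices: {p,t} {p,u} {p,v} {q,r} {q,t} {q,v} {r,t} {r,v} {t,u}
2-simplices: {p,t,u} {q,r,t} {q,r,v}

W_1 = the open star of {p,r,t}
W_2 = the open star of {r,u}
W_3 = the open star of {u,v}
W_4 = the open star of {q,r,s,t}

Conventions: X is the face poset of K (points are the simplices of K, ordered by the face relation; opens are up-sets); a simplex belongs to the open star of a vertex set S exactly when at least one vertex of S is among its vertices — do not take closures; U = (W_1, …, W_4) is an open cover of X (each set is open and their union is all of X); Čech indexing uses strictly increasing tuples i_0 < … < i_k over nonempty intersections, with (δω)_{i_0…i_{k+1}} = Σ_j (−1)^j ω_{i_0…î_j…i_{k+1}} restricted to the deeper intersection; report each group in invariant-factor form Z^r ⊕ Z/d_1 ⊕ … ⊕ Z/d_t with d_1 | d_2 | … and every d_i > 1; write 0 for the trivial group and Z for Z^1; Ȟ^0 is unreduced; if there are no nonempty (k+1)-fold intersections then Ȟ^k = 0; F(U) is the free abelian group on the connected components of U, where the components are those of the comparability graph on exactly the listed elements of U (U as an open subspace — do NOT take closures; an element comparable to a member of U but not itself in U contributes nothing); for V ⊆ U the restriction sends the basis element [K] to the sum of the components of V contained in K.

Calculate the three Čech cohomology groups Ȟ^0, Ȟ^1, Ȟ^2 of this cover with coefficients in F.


Ȟ^0 = Z^2, Ȟ^1 = Z, Ȟ^2 = 0

cover nerve:
  W1={{p},{r},{t},{p,t},{p,u},{p,v},{q,r},{q,t},{r,t},{r,v},{t,u},{p,t,u},{q,r,t},{q,r,v}} W2={{r},{u},{p,u},{q,r},{r,t},{r,v},{t,u},{p,t,u},{q,r,t},{q,r,v}} W3={{u},{v},{p,u},{p,v},{q,v},{r,v},{t,u},{p,t,u},{q,r,v}} W4={{q},{r},{s},{t},{p,t},{q,r},{q,t},{q,v},{r,t},{r,v},{t,u},{p,t,u},{q,r,t},{q,r,v}}
  W12={{r},{p,u},{q,r},{r,t},{r,v},{t,u},{p,t,u},{q,r,t},{q,r,v}} W13={{p,u},{p,v},{r,v},{t,u},{p,t,u},{q,r,v}} W14={{r},{t},{p,t},{q,r},{q,t},{r,t},{r,v},{t,u},{p,t,u},{q,r,t},{q,r,v}} W23={{u},{p,u},{r,v},{t,u},{p,t,u},{q,r,v}} W24={{r},{q,r},{r,t},{r,v},{t,u},{p,t,u},{q,r,t},{q,r,v}} W34={{q,v},{r,v},{t,u},{p,t,u},{q,r,v}}
  W123={{p,u},{r,v},{t,u},{p,t,u},{q,r,v}} W124={{r},{q,r},{r,t},{r,v},{t,u},{p,t,u},{q,r,t},{q,r,v}} W134={{r,v},{t,u},{p,t,u},{q,r,v}} W234={{r,v},{t,u},{p,t,u},{q,r,v}}
  W1234={{r,v},{t,u},{p,t,u},{q,r,v}}
components per intersection:
  W1: {{p},{r},{t},{p,t},{p,u},{p,v},{q,r},{q,t},{r,t},{r,v},{t,u},{p,t,u},{q,r,t},{q,r,v}}
  W2: {{r},{q,r},{r,t},{r,v},{q,r,t},{q,r,v}} {{u},{p,u},{t,u},{p,t,u}}
  W3: {{u},{p,u},{t,u},{p,t,u}} {{v},{p,v},{q,v},{r,v},{q,r,v}}
  W4: {{q},{r},{t},{p,t},{q,r},{q,t},{q,v},{r,t},{r,v},{t,u},{p,t,u},{q,r,t},{q,r,v}} {{s}}
  W12: {{r},{q,r},{r,t},{r,v},{q,r,t},{q,r,v}} {{p,u},{t,u},{p,t,u}}
  W13: {{p,u},{t,u},{p,t,u}} {{p,v}} {{r,v},{q,r,v}}
  W14: {{r},{t},{p,t},{q,r},{q,t},{r,t},{r,v},{t,u},{p,t,u},{q,r,t},{q,r,v}}
  W23: {{u},{p,u},{t,u},{p,t,u}} {{r,v},{q,r,v}}
  W24: {{r},{q,r},{r,t},{r,v},{q,r,t},{q,r,v}} {{t,u},{p,t,u}}
  W34: {{q,v},{r,v},{q,r,v}} {{t,u},{p,t,u}}
  W123: {{p,u},{t,u},{p,t,u}} {{r,v},{q,r,v}}
  W124: {{r},{q,r},{r,t},{r,v},{q,r,t},{q,r,v}} {{t,u},{p,t,u}}
  W134: {{r,v},{q,r,v}} {{t,u},{p,t,u}}
  W234: {{r,v},{q,r,v}} {{t,u},{p,t,u}}
  W1234: {{r,v},{q,r,v}} {{t,u},{p,t,u}}
C dims 7,12,8,2; δ0: rk 5, SNF 1^5; δ1: rk 6, SNF 1^6; δ2: rk 2, SNF 1^2
Ȟ^0: (7−5)−0=2 ⇒ Z^2
Ȟ^1: (12−6)−5=1 ⇒ Z
Ȟ^2: (8−2)−6=0 ⇒ 0


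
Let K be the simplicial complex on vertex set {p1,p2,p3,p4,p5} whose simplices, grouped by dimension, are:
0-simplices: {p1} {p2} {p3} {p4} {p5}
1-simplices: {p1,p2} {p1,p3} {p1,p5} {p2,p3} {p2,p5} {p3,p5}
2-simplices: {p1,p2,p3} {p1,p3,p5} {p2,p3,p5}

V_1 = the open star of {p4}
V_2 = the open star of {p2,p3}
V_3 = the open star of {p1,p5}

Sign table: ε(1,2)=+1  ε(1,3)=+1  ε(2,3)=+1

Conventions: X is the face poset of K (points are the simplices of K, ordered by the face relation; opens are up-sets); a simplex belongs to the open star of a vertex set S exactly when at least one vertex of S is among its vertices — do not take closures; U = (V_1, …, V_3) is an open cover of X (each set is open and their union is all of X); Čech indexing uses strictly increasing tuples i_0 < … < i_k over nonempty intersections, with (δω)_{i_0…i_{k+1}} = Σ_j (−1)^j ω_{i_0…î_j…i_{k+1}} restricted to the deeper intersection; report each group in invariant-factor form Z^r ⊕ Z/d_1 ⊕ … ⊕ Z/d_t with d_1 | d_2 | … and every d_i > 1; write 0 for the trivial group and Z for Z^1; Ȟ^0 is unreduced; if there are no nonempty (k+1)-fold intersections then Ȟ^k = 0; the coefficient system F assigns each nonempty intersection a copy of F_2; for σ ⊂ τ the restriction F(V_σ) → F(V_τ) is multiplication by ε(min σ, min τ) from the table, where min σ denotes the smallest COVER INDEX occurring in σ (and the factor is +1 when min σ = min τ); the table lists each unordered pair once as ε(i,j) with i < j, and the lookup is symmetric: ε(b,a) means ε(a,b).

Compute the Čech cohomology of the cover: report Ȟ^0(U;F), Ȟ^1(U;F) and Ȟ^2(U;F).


intersection data:
  V1={{p4}} V2={{p2},{p3},{p1,p2},{p1,p3},{p2,p3},{p2,p5},{p3,p5},{p1,p2,p3},{p1,p3,p5},{p2,p3,p5}} V3={{p1},{p5},{p1,p2},{p1,p3},{p1,p5},{p2,p5},{p3,p5},{p1,p2,p3},{p1,p3,p5},{p2,p3,p5}}
  V23={{p1,p2},{p1,p3},{p2,p5},{p3,p5},{p1,p2,p3},{p1,p3,p5},{p2,p3,p5}}
C dims 3,1; δ0: rk_F2 1
Ȟ^0 = (3 − 1) − 0 = 2, so Ȟ^0 ≅ Z/2 ⊕ Z/2
Ȟ^1 = (1 − 0) − 1 = 0, so Ȟ^1 ≅ 0
Ȟ^2 = (0 − 0) − 0 = 0, so Ȟ^2 ≅ 0

Ȟ^0 = Z/2 ⊕ Z/2, Ȟ^1 = 0 and Ȟ^2 = 0


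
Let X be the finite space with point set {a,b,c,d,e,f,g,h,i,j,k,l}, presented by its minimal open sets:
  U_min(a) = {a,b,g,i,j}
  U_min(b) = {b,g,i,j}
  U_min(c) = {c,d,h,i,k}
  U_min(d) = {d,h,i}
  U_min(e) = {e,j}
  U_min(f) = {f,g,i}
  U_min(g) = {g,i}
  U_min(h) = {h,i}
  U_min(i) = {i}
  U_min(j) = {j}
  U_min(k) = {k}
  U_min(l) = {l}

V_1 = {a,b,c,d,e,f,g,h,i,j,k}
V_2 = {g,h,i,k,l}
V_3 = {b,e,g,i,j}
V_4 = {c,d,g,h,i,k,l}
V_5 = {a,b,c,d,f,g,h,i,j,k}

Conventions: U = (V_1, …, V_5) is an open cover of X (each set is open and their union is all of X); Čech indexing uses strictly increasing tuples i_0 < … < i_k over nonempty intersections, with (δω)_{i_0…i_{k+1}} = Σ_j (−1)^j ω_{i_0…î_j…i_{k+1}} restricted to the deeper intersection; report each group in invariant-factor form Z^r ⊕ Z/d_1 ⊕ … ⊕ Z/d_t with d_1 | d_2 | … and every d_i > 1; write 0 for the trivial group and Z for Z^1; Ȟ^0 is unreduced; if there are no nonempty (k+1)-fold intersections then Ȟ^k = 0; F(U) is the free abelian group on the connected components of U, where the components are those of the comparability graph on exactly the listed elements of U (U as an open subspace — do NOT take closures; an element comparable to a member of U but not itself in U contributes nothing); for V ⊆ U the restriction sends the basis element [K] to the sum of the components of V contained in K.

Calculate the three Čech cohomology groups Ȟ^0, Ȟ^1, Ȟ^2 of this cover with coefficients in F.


Ȟ^0 ≅ Z^2; Ȟ^1 ≅ 0; Ȟ^2 ≅ 0

cover nerve:
  V12={g,h,i,k} V13={b,e,g,i,j} V14={c,d,g,h,i,k} V15={a,b,c,d,f,g,h,i,j,k} V23={g,i} V24={g,h,i,k,l} V25={g,h,i,k} V34={g,i} V35={b,g,i,j} V45={c,d,g,h,i,k}
  V123={g,i} V124={g,h,i,k} V125={g,h,i,k} V134={g,i} V135={b,g,i,j} V145={c,d,g,h,i,k} V234={g,i} V235={g,i} V245={g,h,i,k} V345={g,i}
  V1234={g,i} V1235={g,i} V1245={g,h,i,k} V1345={g,i} V2345={g,i}
  V12345={g,i}
components per intersection:
  V1: {a,b,c,d,e,f,g,h,i,j,k}
  V2: {g,h,i} {k} {l}
  V3: {b,e,g,i,j}
  V4: {c,d,g,h,i,k} {l}
  V5: {a,b,c,d,f,g,h,i,j,k}
  V12: {g,h,i} {k}
  V13: {b,e,g,i,j}
  V14: {c,d,g,h,i,k}
  V15: {a,b,c,d,f,g,h,i,j,k}
  V23: {g,i}
  V24: {g,h,i} {k} {l}
  V25: {g,h,i} {k}
  V34: {g,i}
  V35: {b,g,i,j}
  V45: {c,d,g,h,i,k}
  V123: {g,i}
  V124: {g,h,i} {k}
  V125: {g,h,i} {k}
  V134: {g,i}
  V135: {b,g,i,j}
  V145: {c,d,g,h,i,k}
  V234: {g,i}
  V235: {g,i}
  V245: {g,h,i} {k}
  V345: {g,i}
  V1234: {g,i}
  V1235: {g,i}
  V1245: {g,h,i} {k}
  V1345: {g,i}
  V2345: {g,i}
  V12345: {g,i}
C dims 8,14,13,6; δ0: rk 6, SNF 1^6; δ1: rk 8, SNF 1^8; δ2: rk 5, SNF 1^5
Ȟ^0: (8−6)−0=2 ⇒ Z^2
Ȟ^1: (14−8)−6=0 ⇒ 0
Ȟ^2: (13−5)−8=0 ⇒ 0


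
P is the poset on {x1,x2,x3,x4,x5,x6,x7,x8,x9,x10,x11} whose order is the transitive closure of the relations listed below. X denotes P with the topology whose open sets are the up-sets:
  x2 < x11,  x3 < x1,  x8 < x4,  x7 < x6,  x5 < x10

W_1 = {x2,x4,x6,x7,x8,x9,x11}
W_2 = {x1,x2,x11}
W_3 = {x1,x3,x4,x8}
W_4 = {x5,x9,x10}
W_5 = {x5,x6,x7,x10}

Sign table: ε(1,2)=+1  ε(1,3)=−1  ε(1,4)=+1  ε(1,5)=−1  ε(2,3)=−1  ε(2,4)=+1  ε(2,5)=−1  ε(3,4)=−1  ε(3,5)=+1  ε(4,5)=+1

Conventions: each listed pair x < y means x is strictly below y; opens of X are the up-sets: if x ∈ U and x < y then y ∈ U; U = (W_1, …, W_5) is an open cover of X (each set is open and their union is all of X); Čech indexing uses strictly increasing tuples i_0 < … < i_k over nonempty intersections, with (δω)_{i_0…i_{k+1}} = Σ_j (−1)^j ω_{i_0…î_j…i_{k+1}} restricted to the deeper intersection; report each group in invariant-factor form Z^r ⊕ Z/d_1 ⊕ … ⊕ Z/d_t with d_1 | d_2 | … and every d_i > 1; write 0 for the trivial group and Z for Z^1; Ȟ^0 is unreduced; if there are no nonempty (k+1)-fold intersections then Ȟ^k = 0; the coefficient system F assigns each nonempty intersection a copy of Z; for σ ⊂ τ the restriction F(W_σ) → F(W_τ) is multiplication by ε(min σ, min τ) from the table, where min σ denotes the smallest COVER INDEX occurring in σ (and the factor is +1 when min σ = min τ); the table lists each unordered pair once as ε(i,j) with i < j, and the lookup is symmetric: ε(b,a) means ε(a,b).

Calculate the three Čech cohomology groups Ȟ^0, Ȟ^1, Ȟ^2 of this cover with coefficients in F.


Ȟ^0 ≅ 0,  Ȟ^1 ≅ Z ⊕ Z/2,  Ȟ^2 ≅ 0

cover nerve:
  W12={x2,x11} W13={x4,x8} W14={x9} W15={x6,x7} W23={x1} W45={x5,x10}
C dims 5,6; δ0: rk 5, SNF 1^4·2
Ȟ^0: (5−5)−0=0 ⇒ 0
Ȟ^1: (6−0)−5=1 plus torsion [2] ⇒ Z ⊕ Z/2
Ȟ^2: (0−0)−0=0 ⇒ 0


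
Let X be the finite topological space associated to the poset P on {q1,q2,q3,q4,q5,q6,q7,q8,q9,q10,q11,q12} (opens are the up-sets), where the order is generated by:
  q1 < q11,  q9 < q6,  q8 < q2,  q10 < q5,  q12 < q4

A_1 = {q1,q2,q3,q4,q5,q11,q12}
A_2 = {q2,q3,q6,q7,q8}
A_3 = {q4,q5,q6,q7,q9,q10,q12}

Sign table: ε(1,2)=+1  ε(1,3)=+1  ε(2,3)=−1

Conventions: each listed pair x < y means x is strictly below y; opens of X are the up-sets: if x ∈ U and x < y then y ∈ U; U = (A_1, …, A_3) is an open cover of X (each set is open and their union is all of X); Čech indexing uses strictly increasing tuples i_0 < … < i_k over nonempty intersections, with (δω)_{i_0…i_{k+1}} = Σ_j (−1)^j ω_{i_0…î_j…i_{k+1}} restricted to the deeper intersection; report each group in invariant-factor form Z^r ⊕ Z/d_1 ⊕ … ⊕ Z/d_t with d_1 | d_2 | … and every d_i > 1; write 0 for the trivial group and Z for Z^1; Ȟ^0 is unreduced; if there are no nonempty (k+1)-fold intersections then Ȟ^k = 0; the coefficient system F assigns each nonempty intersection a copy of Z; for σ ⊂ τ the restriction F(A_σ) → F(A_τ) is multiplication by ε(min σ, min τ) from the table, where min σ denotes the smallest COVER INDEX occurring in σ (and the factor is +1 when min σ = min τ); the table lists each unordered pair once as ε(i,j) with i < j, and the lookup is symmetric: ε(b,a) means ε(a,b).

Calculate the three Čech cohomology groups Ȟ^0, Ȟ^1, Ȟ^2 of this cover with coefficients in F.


intersection data:
  A12={q2,q3} A13={q4,q5,q12} A23={q6,q7}
C dims 3,3; δ0: rk 3, SNF 1^2·2
Ȟ^0 = (3 − 3) − 0 = 0, so Ȟ^0 ≅ 0
Ȟ^1 = (3 − 0) − 3 = 0 plus torsion [2], so Ȟ^1 ≅ Z/2
Ȟ^2 = (0 − 0) − 0 = 0, so Ȟ^2 ≅ 0

Ȟ^0 ≅ 0,  Ȟ^1 ≅ Z/2,  Ȟ^2 ≅ 0


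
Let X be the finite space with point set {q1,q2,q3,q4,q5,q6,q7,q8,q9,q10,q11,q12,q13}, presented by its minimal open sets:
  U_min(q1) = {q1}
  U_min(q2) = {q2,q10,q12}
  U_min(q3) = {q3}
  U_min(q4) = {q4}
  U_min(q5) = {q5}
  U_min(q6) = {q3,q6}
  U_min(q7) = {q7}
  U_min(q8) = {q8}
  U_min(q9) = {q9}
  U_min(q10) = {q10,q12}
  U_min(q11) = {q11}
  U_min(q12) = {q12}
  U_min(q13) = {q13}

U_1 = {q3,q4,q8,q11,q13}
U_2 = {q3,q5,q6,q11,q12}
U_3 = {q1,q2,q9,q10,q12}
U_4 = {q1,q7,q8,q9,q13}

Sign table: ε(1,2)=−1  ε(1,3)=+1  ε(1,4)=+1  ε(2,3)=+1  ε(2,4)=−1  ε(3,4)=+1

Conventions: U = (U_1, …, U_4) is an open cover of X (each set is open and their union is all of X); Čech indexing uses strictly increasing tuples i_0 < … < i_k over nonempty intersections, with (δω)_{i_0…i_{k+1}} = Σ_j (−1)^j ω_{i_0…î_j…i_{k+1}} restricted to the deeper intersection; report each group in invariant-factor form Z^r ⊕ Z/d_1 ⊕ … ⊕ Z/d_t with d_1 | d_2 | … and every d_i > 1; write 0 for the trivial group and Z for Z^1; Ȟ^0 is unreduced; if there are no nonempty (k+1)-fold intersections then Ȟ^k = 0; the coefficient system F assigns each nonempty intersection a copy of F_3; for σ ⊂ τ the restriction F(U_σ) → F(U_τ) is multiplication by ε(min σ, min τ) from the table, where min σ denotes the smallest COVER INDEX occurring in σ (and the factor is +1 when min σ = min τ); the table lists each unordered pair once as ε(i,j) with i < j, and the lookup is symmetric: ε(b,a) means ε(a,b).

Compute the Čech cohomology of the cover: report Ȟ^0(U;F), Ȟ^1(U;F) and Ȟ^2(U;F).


cover nerve:
  U12={q3,q11} U14={q8,q13} U23={q12} U34={q1,q9}
C dims 4,4; δ0: rk_F3 4
Ȟ^0: (4−4)−0=0 ⇒ 0
Ȟ^1: (4−0)−4=0 ⇒ 0
Ȟ^2: (0−0)−0=0 ⇒ 0

Ȟ^0 = 0, Ȟ^1 = 0 and Ȟ^2 = 0


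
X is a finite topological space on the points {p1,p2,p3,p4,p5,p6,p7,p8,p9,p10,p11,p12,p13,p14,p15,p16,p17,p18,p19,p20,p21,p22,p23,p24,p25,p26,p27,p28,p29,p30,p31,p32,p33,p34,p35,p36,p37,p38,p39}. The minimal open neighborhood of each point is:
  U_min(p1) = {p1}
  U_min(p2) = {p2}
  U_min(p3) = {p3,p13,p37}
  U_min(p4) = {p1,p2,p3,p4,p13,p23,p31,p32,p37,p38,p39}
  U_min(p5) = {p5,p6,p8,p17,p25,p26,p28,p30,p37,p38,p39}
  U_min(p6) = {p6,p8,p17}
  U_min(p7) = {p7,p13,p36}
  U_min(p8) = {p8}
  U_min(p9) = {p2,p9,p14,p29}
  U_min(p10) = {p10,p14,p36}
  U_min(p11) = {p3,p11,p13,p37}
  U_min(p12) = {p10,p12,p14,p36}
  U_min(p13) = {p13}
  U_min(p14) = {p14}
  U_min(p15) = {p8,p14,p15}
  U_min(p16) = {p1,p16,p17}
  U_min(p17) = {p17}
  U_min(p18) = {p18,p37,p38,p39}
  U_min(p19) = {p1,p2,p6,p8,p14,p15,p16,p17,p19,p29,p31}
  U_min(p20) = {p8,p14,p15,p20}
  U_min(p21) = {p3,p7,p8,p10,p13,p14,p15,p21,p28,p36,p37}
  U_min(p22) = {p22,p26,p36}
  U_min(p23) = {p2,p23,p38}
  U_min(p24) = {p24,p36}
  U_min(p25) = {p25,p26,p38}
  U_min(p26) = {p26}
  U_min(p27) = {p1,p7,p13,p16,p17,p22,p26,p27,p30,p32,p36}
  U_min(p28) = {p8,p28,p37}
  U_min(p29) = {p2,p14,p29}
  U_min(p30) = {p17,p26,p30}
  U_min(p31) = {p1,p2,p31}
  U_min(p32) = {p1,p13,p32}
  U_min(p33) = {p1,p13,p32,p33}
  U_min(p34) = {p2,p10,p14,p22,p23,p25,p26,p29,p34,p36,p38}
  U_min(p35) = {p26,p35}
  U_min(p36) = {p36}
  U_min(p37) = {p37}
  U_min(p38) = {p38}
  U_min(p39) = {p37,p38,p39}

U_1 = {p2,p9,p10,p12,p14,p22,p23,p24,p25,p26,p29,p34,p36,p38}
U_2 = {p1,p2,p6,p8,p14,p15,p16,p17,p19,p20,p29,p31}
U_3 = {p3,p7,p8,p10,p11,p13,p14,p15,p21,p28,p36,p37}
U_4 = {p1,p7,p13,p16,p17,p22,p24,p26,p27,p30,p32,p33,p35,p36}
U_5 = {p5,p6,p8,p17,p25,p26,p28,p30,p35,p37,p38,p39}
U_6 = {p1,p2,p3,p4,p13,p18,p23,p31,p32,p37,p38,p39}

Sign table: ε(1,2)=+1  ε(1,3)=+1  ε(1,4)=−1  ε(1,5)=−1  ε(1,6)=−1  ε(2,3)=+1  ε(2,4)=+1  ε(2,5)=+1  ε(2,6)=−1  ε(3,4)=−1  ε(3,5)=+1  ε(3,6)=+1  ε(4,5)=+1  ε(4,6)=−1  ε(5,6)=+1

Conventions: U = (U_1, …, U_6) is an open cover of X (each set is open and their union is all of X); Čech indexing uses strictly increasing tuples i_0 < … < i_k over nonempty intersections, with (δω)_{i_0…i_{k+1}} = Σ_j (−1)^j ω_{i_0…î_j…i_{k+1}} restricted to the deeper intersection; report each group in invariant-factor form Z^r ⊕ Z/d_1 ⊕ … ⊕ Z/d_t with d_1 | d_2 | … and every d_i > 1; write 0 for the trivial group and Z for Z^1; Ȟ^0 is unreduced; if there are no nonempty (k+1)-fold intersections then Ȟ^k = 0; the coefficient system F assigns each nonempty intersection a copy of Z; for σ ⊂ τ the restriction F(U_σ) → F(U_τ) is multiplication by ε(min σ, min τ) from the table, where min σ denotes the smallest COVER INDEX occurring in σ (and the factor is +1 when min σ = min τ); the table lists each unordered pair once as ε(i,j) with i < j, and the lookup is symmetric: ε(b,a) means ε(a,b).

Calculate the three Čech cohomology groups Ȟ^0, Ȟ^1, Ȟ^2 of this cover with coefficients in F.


Ȟ^0 = 0; Ȟ^1 = Z/2; Ȟ^2 = Z

cover nerve:
  U12={p2,p14,p29} U13={p10,p14,p36} U14={p22,p24,p26,p36} U15={p25,p26,p38} U16={p2,p23,p38} U23={p8,p14,p15} U24={p1,p16,p17} U25={p6,p8,p17} U26={p1,p2,p31} U34={p7,p13,p36} U35={p8,p28,p37} U36={p3,p13,p37} U45={p17,p26,p30,p35} U46={p1,p13,p32} U56={p37,p38,p39}
  U123={p14} U126={p2} U134={p36} U145={p26} U156={p38} U235={p8} U245={p17} U246={p1} U346={p13} U356={p37}
C dims 6,15,10; δ0: rk 6, SNF 1^5·2; δ1: rk 9, SNF 1^9
Ȟ^0: (6−6)−0=0 ⇒ 0
Ȟ^1: (15−9)−6=0 plus torsion [2] ⇒ Z/2
Ȟ^2: (10−0)−9=1 ⇒ Z
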